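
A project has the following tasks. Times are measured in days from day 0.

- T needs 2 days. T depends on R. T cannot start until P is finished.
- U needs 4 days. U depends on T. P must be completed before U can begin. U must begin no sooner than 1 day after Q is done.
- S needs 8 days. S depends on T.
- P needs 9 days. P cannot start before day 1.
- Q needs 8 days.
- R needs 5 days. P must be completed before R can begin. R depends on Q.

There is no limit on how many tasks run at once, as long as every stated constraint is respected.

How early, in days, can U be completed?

21

Q can start immediately at day 0; it finishes at day 8.
After its own release at day 1, P can start at day 1 and finishes at day 10.
R has to wait for P (finishes day 10); Q (finishes day 8). The latest of these is day 10, so R runs day 10 to 10 + 5 = day 15.
T has to wait for R (finishes day 15); P (finishes day 10). The latest of these is day 15, so T runs day 15 to 15 + 2 = day 17.
U needs all of T (finishes day 17); P (finishes day 10); Q (finishes day 8, plus 1-day gap → day 9). That puts its earliest start at day 17; it finishes at 17 + 4 = day 21.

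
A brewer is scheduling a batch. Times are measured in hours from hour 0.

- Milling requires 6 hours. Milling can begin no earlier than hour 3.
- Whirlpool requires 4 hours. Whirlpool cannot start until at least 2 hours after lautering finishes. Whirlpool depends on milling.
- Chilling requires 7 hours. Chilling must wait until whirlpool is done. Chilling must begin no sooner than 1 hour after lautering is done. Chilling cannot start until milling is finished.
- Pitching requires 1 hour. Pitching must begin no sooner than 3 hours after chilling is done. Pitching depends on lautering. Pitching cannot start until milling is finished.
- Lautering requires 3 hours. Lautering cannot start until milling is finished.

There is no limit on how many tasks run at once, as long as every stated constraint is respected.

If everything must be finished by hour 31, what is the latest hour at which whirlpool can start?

16

To finish by hour 31, pitching (duration 1) must start no later than hour 30.
Chilling has to be done before pitching (must start by hour 30, minus 3-hour gap → hour 27). That means finishing by hour 27, i.e. starting by 27 − 7 = hour 20.
Since chilling (must start by hour 20) depends on it, whirlpool must finish by hour 20. Backing off its 4-hour duration gives a latest start of hour 16.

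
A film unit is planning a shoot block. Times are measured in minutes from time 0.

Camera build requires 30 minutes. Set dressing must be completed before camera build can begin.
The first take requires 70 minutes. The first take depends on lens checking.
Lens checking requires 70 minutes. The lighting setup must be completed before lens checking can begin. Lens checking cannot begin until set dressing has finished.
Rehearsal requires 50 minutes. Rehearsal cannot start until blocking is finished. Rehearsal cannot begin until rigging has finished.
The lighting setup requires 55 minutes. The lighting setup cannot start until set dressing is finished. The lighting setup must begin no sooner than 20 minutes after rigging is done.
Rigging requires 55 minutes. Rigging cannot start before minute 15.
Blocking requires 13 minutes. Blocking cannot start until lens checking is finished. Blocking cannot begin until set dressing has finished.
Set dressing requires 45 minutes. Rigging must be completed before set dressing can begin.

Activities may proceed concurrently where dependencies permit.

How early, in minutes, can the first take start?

Rigging cannot begin until its own release at minute 15. It runs from minute 15 to 15 + 55 = minute 70.
Set dressing cannot begin until rigging (finishes minute 70). It runs from minute 70 to 70 + 45 = minute 115.
The lighting setup needs all of set dressing (finishes minute 115); rigging (finishes minute 70, plus 20-minute gap → minute 90). That puts its earliest start at minute 115; it finishes at 115 + 55 = minute 170.
Lens checking cannot start until the lighting setup (finishes minute 170); set dressing (finishes minute 115). The controlling bound is minute 170, so lens checking finishes at 170 + 70 = minute 240.
The first take waits on lens checking (finishes minute 240), so the earliest it can start is minute 240.

240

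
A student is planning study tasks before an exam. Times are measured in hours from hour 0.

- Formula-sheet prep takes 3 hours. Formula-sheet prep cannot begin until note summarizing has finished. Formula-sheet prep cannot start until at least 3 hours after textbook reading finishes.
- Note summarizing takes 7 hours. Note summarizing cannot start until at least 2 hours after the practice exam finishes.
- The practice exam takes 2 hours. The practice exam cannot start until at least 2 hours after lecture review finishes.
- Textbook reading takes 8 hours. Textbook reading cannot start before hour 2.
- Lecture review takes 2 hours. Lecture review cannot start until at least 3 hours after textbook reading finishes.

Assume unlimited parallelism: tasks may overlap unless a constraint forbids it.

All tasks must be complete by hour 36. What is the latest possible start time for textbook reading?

Formula-sheet prep has no dependents, so it just needs to finish by hour 36. Starting by 36 − 3 = hour 33 achieves that.
Note summarizing must finish before formula-sheet prep (must start by hour 33). With a 7-hour duration, note summarizing must start by 33 − 7 = hour 26.
The practice exam has to be done before note summarizing (must start by hour 26, minus 2-hour gap → hour 24). That means finishing by hour 24, i.e. starting by 24 − 2 = hour 22.
Lecture review must finish before the practice exam (must start by hour 22, minus 2-hour gap → hour 20). With a 2-hour duration, lecture review must start by 20 − 2 = hour 18.
For textbook reading: lecture review (must start by hour 18, minus 3-hour gap → hour 15); formula-sheet prep (must start by hour 33, minus 3-hour gap → hour 30). The most restrictive is hour 15; with an 8-hour duration, textbook reading must start by hour 7.

7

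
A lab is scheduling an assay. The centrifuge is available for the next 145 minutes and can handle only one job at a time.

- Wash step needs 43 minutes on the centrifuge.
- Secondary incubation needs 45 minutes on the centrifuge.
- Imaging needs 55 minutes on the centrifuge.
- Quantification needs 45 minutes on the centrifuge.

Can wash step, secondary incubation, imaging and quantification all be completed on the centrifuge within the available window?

Running back to back, the jobs need 43 + 45 + 55 + 45 = 188 minutes on the centrifuge.
Since 188 > 145, they cannot all fit.

No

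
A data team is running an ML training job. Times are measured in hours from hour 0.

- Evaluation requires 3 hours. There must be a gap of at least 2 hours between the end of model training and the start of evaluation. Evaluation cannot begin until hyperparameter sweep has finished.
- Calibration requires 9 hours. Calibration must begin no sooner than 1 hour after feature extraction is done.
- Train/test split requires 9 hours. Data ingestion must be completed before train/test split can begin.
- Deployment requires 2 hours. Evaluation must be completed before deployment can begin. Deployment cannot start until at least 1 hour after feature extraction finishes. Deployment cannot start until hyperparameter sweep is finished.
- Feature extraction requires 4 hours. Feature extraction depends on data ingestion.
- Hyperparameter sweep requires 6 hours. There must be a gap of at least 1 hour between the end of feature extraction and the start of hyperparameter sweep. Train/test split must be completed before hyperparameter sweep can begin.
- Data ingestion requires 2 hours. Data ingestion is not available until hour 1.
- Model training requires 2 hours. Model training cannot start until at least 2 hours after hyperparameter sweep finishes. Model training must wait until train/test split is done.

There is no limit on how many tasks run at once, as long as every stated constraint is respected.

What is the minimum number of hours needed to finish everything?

29

After its own release at hour 1, data ingestion can start at hour 1 and finishes at hour 3.
After data ingestion (finishes hour 3), train/test split can start at hour 3 and finishes at hour 12.
After data ingestion (finishes hour 3), feature extraction can start at hour 3 and finishes at hour 7.
Calibration cannot begin until feature extraction (finishes hour 7, plus 1-hour gap → hour 8). It runs from hour 8 to 8 + 9 = hour 17.
For hyperparameter sweep: feature extraction (finishes hour 7, plus 1-hour gap → hour 8); train/test split (finishes hour 12). Taking the maximum gives a start of hour 12, and it finishes at 12 + 6 = hour 18.
For model training: hyperparameter sweep (finishes hour 18, plus 2-hour gap → hour 20); train/test split (finishes hour 12). Taking the maximum gives a start of hour 20, and it finishes at 20 + 2 = hour 22.
For evaluation: model training (finishes hour 22, plus 2-hour gap → hour 24); hyperparameter sweep (finishes hour 18). Taking the maximum gives a start of hour 24, and it finishes at 24 + 3 = hour 27.
Deployment has to wait for evaluation (finishes hour 27); feature extraction (finishes hour 7, plus 1-hour gap → hour 8); hyperparameter sweep (finishes hour 18). The latest of these is hour 27, so deployment runs hour 27 to 27 + 2 = hour 29.
All tasks are finished once the last one completes. Finish times: Data ingestion at 3, Feature extraction at 7, Train/test split at 12, Hyperparameter sweep at 18, Model training at 22, Evaluation at 27, Calibration at 17, Deployment at 29. The latest is hour 29.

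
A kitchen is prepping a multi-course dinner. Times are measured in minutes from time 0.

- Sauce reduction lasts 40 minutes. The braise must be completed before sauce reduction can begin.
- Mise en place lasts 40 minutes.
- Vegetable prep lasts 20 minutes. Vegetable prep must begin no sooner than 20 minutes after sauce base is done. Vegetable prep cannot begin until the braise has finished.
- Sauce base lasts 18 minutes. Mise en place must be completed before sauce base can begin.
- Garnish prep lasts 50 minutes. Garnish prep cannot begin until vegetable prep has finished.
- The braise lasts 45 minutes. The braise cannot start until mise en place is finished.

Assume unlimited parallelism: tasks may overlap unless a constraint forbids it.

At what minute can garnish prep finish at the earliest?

Mise en place has no prerequisites, so it starts at minute 0 and finishes at minute 40.
After mise en place (finishes minute 40), the braise can start at minute 40 and finishes at minute 85.
After mise en place (finishes minute 40), sauce base can start at minute 40 and finishes at minute 58.
Vegetable prep needs all of sauce base (finishes minute 58, plus 20-minute gap → minute 78); the braise (finishes minute 85). That puts its earliest start at minute 85; it finishes at 85 + 20 = minute 105.
Garnish prep waits on vegetable prep (finishes minute 105), so it starts at minute 105 and finishes at 105 + 50 = minute 155.

155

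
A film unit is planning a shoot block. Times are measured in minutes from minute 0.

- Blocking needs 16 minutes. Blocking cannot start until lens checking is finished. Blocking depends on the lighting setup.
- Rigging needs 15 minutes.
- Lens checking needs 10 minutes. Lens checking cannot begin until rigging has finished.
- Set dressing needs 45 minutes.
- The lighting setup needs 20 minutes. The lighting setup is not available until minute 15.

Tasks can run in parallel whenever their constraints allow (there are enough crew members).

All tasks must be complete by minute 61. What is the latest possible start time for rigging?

Blocking has no dependents, so it just needs to finish by minute 61. Starting by 61 − 16 = minute 45 achieves that.
Lens checking has to be done before blocking (must start by minute 45). That means finishing by minute 45, i.e. starting by 45 − 10 = minute 35.
Rigging has to be done before lens checking (must start by minute 35). That means finishing by minute 35, i.e. starting by 35 − 15 = minute 20.

20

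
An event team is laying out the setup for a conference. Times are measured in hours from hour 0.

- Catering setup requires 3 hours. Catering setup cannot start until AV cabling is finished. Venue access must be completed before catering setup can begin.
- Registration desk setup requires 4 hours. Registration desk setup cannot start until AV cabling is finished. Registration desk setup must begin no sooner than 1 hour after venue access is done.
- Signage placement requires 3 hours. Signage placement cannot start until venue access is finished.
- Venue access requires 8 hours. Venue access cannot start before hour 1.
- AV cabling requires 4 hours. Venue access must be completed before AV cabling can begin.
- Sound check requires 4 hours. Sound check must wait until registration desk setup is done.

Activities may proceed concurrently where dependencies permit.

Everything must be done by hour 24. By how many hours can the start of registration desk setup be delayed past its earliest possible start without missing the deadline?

3

Venue access cannot begin until its own release at hour 1. It runs from hour 1 to 1 + 8 = hour 9.
After venue access (finishes hour 9), AV cabling can start at hour 9 and finishes at hour 13.
Registration desk setup needs all of AV cabling (finishes hour 13); venue access (finishes hour 9, plus 1-hour gap → hour 10). That puts its earliest start at hour 13; it finishes at 13 + 4 = hour 17.

Working backward from the deadline:
Sound check must finish by hour 24; it takes 4 hours, so it must start by 24 − 4 = hour 20.
Since sound check (must start by hour 20) depends on it, registration desk setup must finish by hour 20. Backing off its 4-hour duration gives a latest start of hour 16.
So registration desk setup can start as early as hour 13 and as late as hour 16, giving 16 − 13 = 3 hours of slack.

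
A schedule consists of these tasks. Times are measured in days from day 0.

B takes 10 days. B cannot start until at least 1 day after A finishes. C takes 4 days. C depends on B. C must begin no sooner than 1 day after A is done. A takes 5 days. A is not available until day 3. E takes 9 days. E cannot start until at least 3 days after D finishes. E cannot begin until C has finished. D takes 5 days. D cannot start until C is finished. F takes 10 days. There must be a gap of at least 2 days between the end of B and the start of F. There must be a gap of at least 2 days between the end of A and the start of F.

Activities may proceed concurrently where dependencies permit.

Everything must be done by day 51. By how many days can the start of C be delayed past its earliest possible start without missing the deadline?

11

A waits on its own release at day 3, so it starts at day 3 and finishes at 3 + 5 = day 8.
B cannot begin until A (finishes day 8, plus 1-day gap → day 9). It runs from day 9 to 9 + 10 = day 19.
C needs all of B (finishes day 19); A (finishes day 8, plus 1-day gap → day 9). That puts its earliest start at day 19; it finishes at 19 + 4 = day 23.

Working backward from the deadline:
E has no dependents, so it just needs to finish by day 51. Starting by 51 − 9 = day 42 achieves that.
D has to be done before E (must start by day 42, minus 3-day gap → day 39). That means finishing by day 39, i.e. starting by 39 − 5 = day 34.
C must finish in time for D (must start by day 34); E (must start by day 42). The tightest is day 34, so C must start by 34 − 4 = day 30.
So C can start as early as day 19 and as late as day 30, giving 30 − 19 = 11 days of slack.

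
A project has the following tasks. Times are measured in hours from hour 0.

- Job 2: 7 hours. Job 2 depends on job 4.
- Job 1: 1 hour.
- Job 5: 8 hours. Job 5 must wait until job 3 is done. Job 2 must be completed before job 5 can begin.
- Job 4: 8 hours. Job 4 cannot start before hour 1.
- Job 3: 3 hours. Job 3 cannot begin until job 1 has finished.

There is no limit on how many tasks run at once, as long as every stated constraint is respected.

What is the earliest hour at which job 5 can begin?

16

After its own release at hour 1, job 4 can start at hour 1 and finishes at hour 9.
After job 4 (finishes hour 9), job 2 can start at hour 9 and finishes at hour 16.
Job 1 has no prerequisites, so it starts at hour 0 and finishes at hour 1.
Job 3 waits on job 1 (finishes hour 1), so it starts at hour 1 and finishes at 1 + 3 = hour 4.
Job 5 waits on job 3 (finishes hour 4); job 2 (finishes hour 16). The latest of these is hour 16, which is the earliest job 5 can start.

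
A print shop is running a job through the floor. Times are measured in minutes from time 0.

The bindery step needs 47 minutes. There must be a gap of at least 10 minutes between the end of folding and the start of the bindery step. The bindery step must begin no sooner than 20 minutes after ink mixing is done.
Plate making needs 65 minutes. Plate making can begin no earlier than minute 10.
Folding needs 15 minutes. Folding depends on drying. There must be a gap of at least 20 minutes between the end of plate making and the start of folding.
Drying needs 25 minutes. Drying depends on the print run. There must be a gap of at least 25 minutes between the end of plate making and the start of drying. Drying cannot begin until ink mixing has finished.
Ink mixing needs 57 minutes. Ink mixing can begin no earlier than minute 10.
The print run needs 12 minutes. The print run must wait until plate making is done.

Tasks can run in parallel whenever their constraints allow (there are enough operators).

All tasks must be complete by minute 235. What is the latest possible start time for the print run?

126

Nothing follows the bindery step; the deadline of minute 235 is its only limit. It must start by 235 − 47 = minute 188.
Folding has to be done before the bindery step (must start by minute 188, minus 10-minute gap → minute 178). That means finishing by minute 178, i.e. starting by 178 − 15 = minute 163.
Drying feeds into folding (must start by minute 163); so drying must finish by minute 163 and therefore start by minute 138.
The print run feeds into drying (must start by minute 138); so the print run must finish by minute 138 and therefore start by minute 126.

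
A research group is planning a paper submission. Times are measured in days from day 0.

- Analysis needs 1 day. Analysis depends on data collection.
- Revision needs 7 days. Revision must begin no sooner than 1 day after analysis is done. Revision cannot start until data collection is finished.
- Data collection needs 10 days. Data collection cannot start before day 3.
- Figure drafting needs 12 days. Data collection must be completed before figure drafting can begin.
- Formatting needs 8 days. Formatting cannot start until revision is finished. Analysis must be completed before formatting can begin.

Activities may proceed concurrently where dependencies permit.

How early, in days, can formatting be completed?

30

Data collection cannot begin until its own release at day 3. It runs from day 3 to 3 + 10 = day 13.
Analysis waits on data collection (finishes day 13), so it starts at day 13 and finishes at 13 + 1 = day 14.
Revision needs all of analysis (finishes day 14, plus 1-day gap → day 15); data collection (finishes day 13). That puts its earliest start at day 15; it finishes at 15 + 7 = day 22.
Formatting cannot start until revision (finishes day 22); analysis (finishes day 14). The controlling bound is day 22, so formatting finishes at 22 + 8 = day 30.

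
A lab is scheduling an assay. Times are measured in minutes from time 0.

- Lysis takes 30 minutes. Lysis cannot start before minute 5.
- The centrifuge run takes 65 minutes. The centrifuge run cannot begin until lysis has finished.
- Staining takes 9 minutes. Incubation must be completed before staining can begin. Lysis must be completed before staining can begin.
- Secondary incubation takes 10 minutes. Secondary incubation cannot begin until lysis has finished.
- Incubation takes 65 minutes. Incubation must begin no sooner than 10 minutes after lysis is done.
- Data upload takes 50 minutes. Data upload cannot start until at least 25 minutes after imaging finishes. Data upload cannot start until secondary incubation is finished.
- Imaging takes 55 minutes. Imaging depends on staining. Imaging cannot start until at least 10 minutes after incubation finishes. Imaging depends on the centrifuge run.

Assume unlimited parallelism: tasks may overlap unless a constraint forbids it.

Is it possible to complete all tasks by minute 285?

Yes

After its own release at minute 5, lysis can start at minute 5 and finishes at minute 35.
Secondary incubation cannot begin until lysis (finishes minute 35). It runs from minute 35 to 35 + 10 = minute 45.
The centrifuge run cannot begin until lysis (finishes minute 35). It runs from minute 35 to 35 + 65 = minute 100.
Incubation cannot begin until lysis (finishes minute 35, plus 10-minute gap → minute 45). It runs from minute 45 to 45 + 65 = minute 110.
For staining: incubation (finishes minute 110); lysis (finishes minute 35). Taking the maximum gives a start of minute 110, and it finishes at 110 + 9 = minute 119.
Imaging cannot start until staining (finishes minute 119); incubation (finishes minute 110, plus 10-minute gap → minute 120); the centrifuge run (finishes minute 100). The controlling bound is minute 120, so imaging finishes at 120 + 55 = minute 175.
Data upload cannot start until imaging (finishes minute 175, plus 25-minute gap → minute 200); secondary incubation (finishes minute 45). The controlling bound is minute 200, so data upload finishes at 200 + 50 = minute 250.
Every task is finished by minute 250, which is no later than the deadline of 285, so the schedule is feasible.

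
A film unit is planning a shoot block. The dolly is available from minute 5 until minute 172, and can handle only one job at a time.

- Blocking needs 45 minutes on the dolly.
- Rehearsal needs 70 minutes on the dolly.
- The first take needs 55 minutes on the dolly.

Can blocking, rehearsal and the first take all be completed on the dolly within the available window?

The dolly window is 172 − 5 = 167 minutes.
Running back to back, the jobs need 45 + 70 + 55 = 170 minutes on the dolly.
Since 170 > 167, they cannot all fit.

No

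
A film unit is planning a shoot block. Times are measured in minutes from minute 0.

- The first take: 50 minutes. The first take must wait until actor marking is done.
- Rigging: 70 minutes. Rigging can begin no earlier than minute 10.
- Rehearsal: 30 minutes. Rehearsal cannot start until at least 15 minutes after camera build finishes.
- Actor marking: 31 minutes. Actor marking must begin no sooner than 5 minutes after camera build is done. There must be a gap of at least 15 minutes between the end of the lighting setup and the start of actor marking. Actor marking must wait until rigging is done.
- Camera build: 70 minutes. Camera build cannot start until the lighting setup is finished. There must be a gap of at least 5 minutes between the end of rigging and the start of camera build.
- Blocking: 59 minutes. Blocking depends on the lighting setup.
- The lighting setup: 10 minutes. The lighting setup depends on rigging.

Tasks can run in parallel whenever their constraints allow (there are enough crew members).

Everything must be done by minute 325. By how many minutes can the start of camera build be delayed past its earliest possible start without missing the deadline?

79

After its own release at minute 10, rigging can start at minute 10 and finishes at minute 80.
The lighting setup cannot begin until rigging (finishes minute 80). It runs from minute 80 to 80 + 10 = minute 90.
Camera build has to wait for the lighting setup (finishes minute 90); rigging (finishes minute 80, plus 5-minute gap → minute 85). The latest of these is minute 90, so camera build runs minute 90 to 90 + 70 = minute 160.

Working backward from the deadline:
The first take has no dependents, so it just needs to finish by minute 325. Starting by 325 − 50 = minute 275 achieves that.
Actor marking feeds into the first take (must start by minute 275); so actor marking must finish by minute 275 and therefore start by minute 244.
To finish by minute 325, rehearsal (duration 30) must start no later than minute 295.
Camera build has several dependents: actor marking (must start by minute 244, minus 5-minute gap → minute 239); rehearsal (must start by minute 295, minus 15-minute gap → minute 280). The earliest of those limits is minute 239, so camera build must start by 239 − 70 = minute 169.
So camera build can start as early as minute 90 and as late as minute 169, giving 169 − 90 = 79 minutes of slack.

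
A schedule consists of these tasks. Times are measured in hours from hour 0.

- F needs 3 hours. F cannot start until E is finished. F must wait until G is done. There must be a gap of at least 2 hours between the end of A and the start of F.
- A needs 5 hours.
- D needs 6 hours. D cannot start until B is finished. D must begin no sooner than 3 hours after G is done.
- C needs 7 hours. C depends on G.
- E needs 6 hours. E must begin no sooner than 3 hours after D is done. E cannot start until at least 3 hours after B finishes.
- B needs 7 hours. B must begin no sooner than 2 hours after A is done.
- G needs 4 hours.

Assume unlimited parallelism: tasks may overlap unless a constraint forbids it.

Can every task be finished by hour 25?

G has no prerequisites, so it starts at hour 0 and finishes at hour 4.
After G (finishes hour 4), C can start at hour 4 and finishes at hour 11.
A can start immediately at hour 0; it finishes at hour 5.
B waits on A (finishes hour 5, plus 2-hour gap → hour 7), so it starts at hour 7 and finishes at 7 + 7 = hour 14.
D has to wait for B (finishes hour 14); G (finishes hour 4, plus 3-hour gap → hour 7). The latest of these is hour 14, so D runs hour 14 to 14 + 6 = hour 20.
E cannot start until D (finishes hour 20, plus 3-hour gap → hour 23); B (finishes hour 14, plus 3-hour gap → hour 17). The controlling bound is hour 23, so E finishes at 23 + 6 = hour 29.
F needs all of E (finishes hour 29); G (finishes hour 4); A (finishes hour 5, plus 2-hour gap → hour 7). That puts its earliest start at hour 29; it finishes at 29 + 3 = hour 32.
The earliest everything can be done is hour 32, which is after the deadline of 25, so it is not possible.

No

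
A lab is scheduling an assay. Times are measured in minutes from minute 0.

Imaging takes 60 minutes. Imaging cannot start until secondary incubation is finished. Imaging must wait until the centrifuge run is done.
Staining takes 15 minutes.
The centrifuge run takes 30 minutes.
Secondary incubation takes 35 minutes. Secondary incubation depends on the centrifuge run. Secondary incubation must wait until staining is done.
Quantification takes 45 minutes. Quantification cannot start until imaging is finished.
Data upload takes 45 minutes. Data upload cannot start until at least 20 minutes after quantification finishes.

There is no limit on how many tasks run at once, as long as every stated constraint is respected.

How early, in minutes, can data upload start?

190

Nothing blocks staining, so it runs from minute 0 to minute 15.
The centrifuge run has no prerequisites, so it starts at minute 0 and finishes at minute 30.
Secondary incubation cannot start until the centrifuge run (finishes minute 30); staining (finishes minute 15). The controlling bound is minute 30, so secondary incubation finishes at 30 + 35 = minute 65.
Imaging has to wait for secondary incubation (finishes minute 65); the centrifuge run (finishes minute 30). The latest of these is minute 65, so imaging runs minute 65 to 65 + 60 = minute 125.
Quantification waits on imaging (finishes minute 125), so it starts at minute 125 and finishes at 125 + 45 = minute 170.
Data upload waits on quantification (finishes minute 170, plus 20-minute gap → minute 190), so the earliest it can start is minute 190.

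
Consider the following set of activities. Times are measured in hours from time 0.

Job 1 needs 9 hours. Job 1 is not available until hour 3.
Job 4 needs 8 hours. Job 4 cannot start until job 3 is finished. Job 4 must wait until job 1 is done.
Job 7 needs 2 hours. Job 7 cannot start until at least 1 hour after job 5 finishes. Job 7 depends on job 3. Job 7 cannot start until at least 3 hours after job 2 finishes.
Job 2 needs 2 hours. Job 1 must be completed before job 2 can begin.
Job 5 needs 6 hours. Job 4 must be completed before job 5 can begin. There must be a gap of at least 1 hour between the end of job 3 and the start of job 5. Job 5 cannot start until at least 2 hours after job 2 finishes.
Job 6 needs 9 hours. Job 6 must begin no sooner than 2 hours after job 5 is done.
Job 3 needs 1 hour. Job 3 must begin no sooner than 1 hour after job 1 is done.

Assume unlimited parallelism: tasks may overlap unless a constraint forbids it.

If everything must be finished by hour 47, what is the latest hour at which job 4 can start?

Nothing follows job 6; the deadline of hour 47 is its only limit. It must start by 47 − 9 = hour 38.
Job 7 has no dependents, so it just needs to finish by hour 47. Starting by 47 − 2 = hour 45 achieves that.
Job 5 has several dependents: job 6 (must start by hour 38, minus 2-hour gap → hour 36); job 7 (must start by hour 45, minus 1-hour gap → hour 44). The earliest of those limits is hour 36, so job 5 must start by 36 − 6 = hour 30.
Since job 5 (must start by hour 30) depends on it, job 4 must finish by hour 30. Backing off its 8-hour duration gives a latest start of hour 22.

22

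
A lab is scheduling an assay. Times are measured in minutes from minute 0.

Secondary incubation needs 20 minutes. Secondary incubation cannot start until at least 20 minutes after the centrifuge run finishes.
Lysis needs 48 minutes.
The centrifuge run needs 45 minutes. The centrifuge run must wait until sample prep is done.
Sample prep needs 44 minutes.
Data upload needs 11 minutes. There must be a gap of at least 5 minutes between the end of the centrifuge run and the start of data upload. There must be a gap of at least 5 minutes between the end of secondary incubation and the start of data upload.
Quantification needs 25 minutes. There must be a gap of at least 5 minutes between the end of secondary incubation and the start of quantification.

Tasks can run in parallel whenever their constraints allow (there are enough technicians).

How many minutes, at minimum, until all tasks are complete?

Lysis can start immediately at minute 0; it finishes at minute 48.
Sample prep has no prerequisites, so it starts at minute 0 and finishes at minute 44.
The centrifuge run waits on sample prep (finishes minute 44), so it starts at minute 44 and finishes at 44 + 45 = minute 89.
Secondary incubation cannot begin until the centrifuge run (finishes minute 89, plus 20-minute gap → minute 109). It runs from minute 109 to 109 + 20 = minute 129.
Data upload needs all of the centrifuge run (finishes minute 89, plus 5-minute gap → minute 94); secondary incubation (finishes minute 129, plus 5-minute gap → minute 134). That puts its earliest start at minute 134; it finishes at 134 + 11 = minute 145.
Quantification waits on secondary incubation (finishes minute 129, plus 5-minute gap → minute 134), so it starts at minute 134 and finishes at 134 + 25 = minute 159.
All tasks are finished once the last one completes. Finish times: Sample prep at 44, Lysis at 48, The centrifuge run at 89, Secondary incubation at 129, Quantification at 159, Data upload at 145. The latest is minute 159.

159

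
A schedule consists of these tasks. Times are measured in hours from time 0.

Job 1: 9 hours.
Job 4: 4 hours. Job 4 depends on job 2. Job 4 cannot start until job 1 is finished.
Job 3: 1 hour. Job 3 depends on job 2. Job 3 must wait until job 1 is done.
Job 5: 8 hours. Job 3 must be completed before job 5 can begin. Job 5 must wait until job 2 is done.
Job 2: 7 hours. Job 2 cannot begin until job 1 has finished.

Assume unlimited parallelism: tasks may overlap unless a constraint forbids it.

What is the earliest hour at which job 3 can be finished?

Nothing blocks job 1, so it runs from hour 0 to hour 9.
Job 2 cannot begin until job 1 (finishes hour 9). It runs from hour 9 to 9 + 7 = hour 16.
Job 3 cannot start until job 2 (finishes hour 16); job 1 (finishes hour 9). The controlling bound is hour 16, so job 3 finishes at 16 + 1 = hour 17.

17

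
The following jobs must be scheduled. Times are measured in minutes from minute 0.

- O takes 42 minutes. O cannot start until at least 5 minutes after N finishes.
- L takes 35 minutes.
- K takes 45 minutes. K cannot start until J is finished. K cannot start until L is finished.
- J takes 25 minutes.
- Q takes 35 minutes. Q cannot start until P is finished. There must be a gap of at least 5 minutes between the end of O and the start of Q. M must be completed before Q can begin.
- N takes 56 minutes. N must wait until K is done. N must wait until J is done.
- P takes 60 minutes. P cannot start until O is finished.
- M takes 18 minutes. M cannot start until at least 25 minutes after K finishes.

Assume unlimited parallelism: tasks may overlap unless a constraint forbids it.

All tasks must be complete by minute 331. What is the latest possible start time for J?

Nothing follows Q; the deadline of minute 331 is its only limit. It must start by 331 − 35 = minute 296.
M must finish before Q (must start by minute 296). With an 18-minute duration, M must start by 296 − 18 = minute 278.
P must finish before Q (must start by minute 296). With a 60-minute duration, P must start by 296 − 60 = minute 236.
O must finish in time for P (must start by minute 236); Q (must start by minute 296, minus 5-minute gap → minute 291). The tightest is minute 236, so O must start by 236 − 42 = minute 194.
N has to be done before O (must start by minute 194, minus 5-minute gap → minute 189). That means finishing by minute 189, i.e. starting by 189 − 56 = minute 133.
K feeds M (must start by minute 278, minus 25-minute gap → minute 253); N (must start by minute 133). Taking the minimum, K must finish by minute 133 and start by 133 − 45 = minute 88.
J must finish in time for K (must start by minute 88); N (must start by minute 133). The tightest is minute 88, so J must start by 88 − 25 = minute 63.

63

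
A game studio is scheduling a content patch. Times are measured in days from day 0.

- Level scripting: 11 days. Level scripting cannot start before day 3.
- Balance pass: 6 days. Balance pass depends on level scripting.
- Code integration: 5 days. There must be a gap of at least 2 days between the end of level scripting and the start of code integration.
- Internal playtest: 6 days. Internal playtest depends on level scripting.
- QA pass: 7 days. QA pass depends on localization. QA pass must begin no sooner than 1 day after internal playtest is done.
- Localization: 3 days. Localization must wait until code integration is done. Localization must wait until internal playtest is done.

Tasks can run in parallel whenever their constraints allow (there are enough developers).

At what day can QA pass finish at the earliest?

31

After its own release at day 3, level scripting can start at day 3 and finishes at day 14.
After level scripting (finishes day 14), internal playtest can start at day 14 and finishes at day 20.
After level scripting (finishes day 14, plus 2-day gap → day 16), code integration can start at day 16 and finishes at day 21.
Localization cannot start until code integration (finishes day 21); internal playtest (finishes day 20). The controlling bound is day 21, so localization finishes at 21 + 3 = day 24.
QA pass cannot start until localization (finishes day 24); internal playtest (finishes day 20, plus 1-day gap → day 21). The controlling bound is day 24, so QA pass finishes at 24 + 7 = day 31.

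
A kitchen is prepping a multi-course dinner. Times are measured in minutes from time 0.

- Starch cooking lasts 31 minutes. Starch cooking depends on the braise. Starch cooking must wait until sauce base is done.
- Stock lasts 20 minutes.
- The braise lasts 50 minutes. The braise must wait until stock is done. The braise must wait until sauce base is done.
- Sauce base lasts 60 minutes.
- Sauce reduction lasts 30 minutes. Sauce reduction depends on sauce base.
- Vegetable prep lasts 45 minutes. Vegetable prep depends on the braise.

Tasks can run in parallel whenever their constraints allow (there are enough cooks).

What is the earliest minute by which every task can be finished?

Sauce base can start immediately at minute 0; it finishes at minute 60.
After sauce base (finishes minute 60), sauce reduction can start at minute 60 and finishes at minute 90.
Stock can start immediately at minute 0; it finishes at minute 20.
The braise cannot start until stock (finishes minute 20); sauce base (finishes minute 60). The controlling bound is minute 60, so the braise finishes at 60 + 50 = minute 110.
Starch cooking cannot start until the braise (finishes minute 110); sauce base (finishes minute 60). The controlling bound is minute 110, so starch cooking finishes at 110 + 31 = minute 141.
After the braise (finishes minute 110), vegetable prep can start at minute 110 and finishes at minute 155.
All tasks are finished once the last one completes. Finish times: Stock at 20, Sauce base at 60, The braise at 110, Vegetable prep at 155, Sauce reduction at 90, Starch cooking at 141. The latest is minute 155.

155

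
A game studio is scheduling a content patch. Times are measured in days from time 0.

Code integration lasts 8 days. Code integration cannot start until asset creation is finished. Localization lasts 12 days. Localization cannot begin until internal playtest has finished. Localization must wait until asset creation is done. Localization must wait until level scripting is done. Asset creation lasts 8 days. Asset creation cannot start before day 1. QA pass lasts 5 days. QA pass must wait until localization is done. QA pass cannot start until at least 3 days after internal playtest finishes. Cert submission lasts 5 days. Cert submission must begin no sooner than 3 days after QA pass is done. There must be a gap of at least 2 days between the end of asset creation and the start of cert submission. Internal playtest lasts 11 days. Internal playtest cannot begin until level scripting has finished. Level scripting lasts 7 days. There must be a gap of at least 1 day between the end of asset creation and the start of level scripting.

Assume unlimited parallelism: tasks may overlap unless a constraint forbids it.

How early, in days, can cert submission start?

Asset creation waits on its own release at day 1, so it starts at day 1 and finishes at 1 + 8 = day 9.
Level scripting waits on asset creation (finishes day 9, plus 1-day gap → day 10), so it starts at day 10 and finishes at 10 + 7 = day 17.
Internal playtest cannot begin until level scripting (finishes day 17). It runs from day 17 to 17 + 11 = day 28.
For localization: internal playtest (finishes day 28); asset creation (finishes day 9); level scripting (finishes day 17). Taking the maximum gives a start of day 28, and it finishes at 28 + 12 = day 40.
QA pass needs all of localization (finishes day 40); internal playtest (finishes day 28, plus 3-day gap → day 31). That puts its earliest start at day 40; it finishes at 40 + 5 = day 45.
Cert submission waits on QA pass (finishes day 45, plus 3-day gap → day 48); asset creation (finishes day 9, plus 2-day gap → day 11). The latest of these is day 48, which is the earliest cert submission can start.

48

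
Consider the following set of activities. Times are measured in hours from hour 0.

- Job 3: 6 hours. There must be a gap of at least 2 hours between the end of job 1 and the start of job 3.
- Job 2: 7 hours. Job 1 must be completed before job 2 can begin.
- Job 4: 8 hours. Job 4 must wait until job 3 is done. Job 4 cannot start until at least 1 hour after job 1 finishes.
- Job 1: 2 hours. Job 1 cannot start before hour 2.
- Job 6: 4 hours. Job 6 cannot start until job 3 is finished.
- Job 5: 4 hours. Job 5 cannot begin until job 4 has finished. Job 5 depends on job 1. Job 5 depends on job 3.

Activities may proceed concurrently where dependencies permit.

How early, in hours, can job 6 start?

12

Job 1 waits on its own release at hour 2, so it starts at hour 2 and finishes at 2 + 2 = hour 4.
Job 3 cannot begin until job 1 (finishes hour 4, plus 2-hour gap → hour 6). It runs from hour 6 to 6 + 6 = hour 12.
Job 6 waits on job 3 (finishes hour 12), so the earliest it can start is hour 12.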